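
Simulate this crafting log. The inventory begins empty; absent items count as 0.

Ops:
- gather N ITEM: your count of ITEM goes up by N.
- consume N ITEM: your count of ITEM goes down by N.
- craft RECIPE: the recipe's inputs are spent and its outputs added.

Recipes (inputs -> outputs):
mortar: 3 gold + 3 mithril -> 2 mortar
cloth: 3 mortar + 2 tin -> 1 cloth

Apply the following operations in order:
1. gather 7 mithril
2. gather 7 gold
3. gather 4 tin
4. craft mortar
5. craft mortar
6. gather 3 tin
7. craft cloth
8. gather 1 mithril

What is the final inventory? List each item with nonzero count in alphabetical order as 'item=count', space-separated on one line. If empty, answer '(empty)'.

After 1 (gather 7 mithril): mithril=7
After 2 (gather 7 gold): gold=7 mithril=7
After 3 (gather 4 tin): gold=7 mithril=7 tin=4
After 4 (craft mortar): gold=4 mithril=4 mortar=2 tin=4
After 5 (craft mortar): gold=1 mithril=1 mortar=4 tin=4
After 6 (gather 3 tin): gold=1 mithril=1 mortar=4 tin=7
After 7 (craft cloth): cloth=1 gold=1 mithril=1 mortar=1 tin=5
After 8 (gather 1 mithril): cloth=1 gold=1 mithril=2 mortar=1 tin=5

Answer: cloth=1 gold=1 mithril=2 mortar=1 tin=5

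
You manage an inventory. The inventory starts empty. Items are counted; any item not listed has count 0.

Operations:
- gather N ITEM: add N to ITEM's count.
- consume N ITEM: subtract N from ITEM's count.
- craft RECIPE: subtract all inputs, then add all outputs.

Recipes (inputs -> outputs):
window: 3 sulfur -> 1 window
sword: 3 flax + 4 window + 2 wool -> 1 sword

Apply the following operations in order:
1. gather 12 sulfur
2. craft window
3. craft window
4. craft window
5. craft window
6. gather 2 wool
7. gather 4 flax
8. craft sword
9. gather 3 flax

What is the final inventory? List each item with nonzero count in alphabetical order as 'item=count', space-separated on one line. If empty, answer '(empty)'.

Answer: flax=4 sword=1

Derivation:
After 1 (gather 12 sulfur): sulfur=12
After 2 (craft window): sulfur=9 window=1
After 3 (craft window): sulfur=6 window=2
After 4 (craft window): sulfur=3 window=3
After 5 (craft window): window=4
After 6 (gather 2 wool): window=4 wool=2
After 7 (gather 4 flax): flax=4 window=4 wool=2
After 8 (craft sword): flax=1 sword=1
After 9 (gather 3 flax): flax=4 sword=1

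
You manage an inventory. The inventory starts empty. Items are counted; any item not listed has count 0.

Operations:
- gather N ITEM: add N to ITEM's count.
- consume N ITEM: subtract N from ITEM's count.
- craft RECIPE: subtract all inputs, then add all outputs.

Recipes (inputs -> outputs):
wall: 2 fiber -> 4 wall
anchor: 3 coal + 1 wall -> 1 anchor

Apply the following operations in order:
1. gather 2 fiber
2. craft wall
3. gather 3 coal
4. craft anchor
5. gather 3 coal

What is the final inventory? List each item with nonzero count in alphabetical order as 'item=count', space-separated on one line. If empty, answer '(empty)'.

After 1 (gather 2 fiber): fiber=2
After 2 (craft wall): wall=4
After 3 (gather 3 coal): coal=3 wall=4
After 4 (craft anchor): anchor=1 wall=3
After 5 (gather 3 coal): anchor=1 coal=3 wall=3

Answer: anchor=1 coal=3 wall=3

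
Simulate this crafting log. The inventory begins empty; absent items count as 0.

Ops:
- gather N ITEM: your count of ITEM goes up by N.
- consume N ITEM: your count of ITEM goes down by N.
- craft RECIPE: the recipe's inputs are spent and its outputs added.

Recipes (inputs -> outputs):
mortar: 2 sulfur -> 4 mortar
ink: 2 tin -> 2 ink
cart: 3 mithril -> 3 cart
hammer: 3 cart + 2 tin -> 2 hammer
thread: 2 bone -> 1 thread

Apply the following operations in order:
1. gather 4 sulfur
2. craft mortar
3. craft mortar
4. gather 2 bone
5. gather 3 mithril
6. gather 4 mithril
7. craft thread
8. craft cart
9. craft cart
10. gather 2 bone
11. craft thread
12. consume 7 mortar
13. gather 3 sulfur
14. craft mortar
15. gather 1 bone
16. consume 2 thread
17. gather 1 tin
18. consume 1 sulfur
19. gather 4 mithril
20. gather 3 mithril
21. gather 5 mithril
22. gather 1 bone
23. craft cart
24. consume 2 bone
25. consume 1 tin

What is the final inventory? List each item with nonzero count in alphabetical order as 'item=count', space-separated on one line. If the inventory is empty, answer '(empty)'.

Answer: cart=9 mithril=10 mortar=5

Derivation:
After 1 (gather 4 sulfur): sulfur=4
After 2 (craft mortar): mortar=4 sulfur=2
After 3 (craft mortar): mortar=8
After 4 (gather 2 bone): bone=2 mortar=8
After 5 (gather 3 mithril): bone=2 mithril=3 mortar=8
After 6 (gather 4 mithril): bone=2 mithril=7 mortar=8
After 7 (craft thread): mithril=7 mortar=8 thread=1
After 8 (craft cart): cart=3 mithril=4 mortar=8 thread=1
After 9 (craft cart): cart=6 mithril=1 mortar=8 thread=1
After 10 (gather 2 bone): bone=2 cart=6 mithril=1 mortar=8 thread=1
After 11 (craft thread): cart=6 mithril=1 mortar=8 thread=2
After 12 (consume 7 mortar): cart=6 mithril=1 mortar=1 thread=2
After 13 (gather 3 sulfur): cart=6 mithril=1 mortar=1 sulfur=3 thread=2
After 14 (craft mortar): cart=6 mithril=1 mortar=5 sulfur=1 thread=2
After 15 (gather 1 bone): bone=1 cart=6 mithril=1 mortar=5 sulfur=1 thread=2
After 16 (consume 2 thread): bone=1 cart=6 mithril=1 mortar=5 sulfur=1
After 17 (gather 1 tin): bone=1 cart=6 mithril=1 mortar=5 sulfur=1 tin=1
After 18 (consume 1 sulfur): bone=1 cart=6 mithril=1 mortar=5 tin=1
After 19 (gather 4 mithril): bone=1 cart=6 mithril=5 mortar=5 tin=1
After 20 (gather 3 mithril): bone=1 cart=6 mithril=8 mortar=5 tin=1
After 21 (gather 5 mithril): bone=1 cart=6 mithril=13 mortar=5 tin=1
After 22 (gather 1 bone): bone=2 cart=6 mithril=13 mortar=5 tin=1
After 23 (craft cart): bone=2 cart=9 mithril=10 mortar=5 tin=1
After 24 (consume 2 bone): cart=9 mithril=10 mortar=5 tin=1
After 25 (consume 1 tin): cart=9 mithril=10 mortar=5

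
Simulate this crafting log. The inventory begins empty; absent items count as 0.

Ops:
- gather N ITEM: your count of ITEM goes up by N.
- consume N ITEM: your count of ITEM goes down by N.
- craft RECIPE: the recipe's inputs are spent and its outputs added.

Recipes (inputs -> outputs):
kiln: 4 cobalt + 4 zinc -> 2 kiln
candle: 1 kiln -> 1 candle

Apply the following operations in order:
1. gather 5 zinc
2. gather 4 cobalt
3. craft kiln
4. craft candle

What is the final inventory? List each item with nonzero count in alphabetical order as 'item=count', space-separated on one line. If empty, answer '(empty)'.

After 1 (gather 5 zinc): zinc=5
After 2 (gather 4 cobalt): cobalt=4 zinc=5
After 3 (craft kiln): kiln=2 zinc=1
After 4 (craft candle): candle=1 kiln=1 zinc=1

Answer: candle=1 kiln=1 zinc=1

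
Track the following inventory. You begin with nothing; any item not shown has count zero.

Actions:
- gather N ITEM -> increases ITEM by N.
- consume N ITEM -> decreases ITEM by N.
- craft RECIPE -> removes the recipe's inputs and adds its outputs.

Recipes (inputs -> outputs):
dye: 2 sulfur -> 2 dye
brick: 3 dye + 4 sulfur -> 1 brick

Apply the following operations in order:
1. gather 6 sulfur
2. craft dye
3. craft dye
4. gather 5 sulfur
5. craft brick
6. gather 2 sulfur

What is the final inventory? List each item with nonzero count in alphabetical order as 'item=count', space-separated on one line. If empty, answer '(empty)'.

Answer: brick=1 dye=1 sulfur=5

Derivation:
After 1 (gather 6 sulfur): sulfur=6
After 2 (craft dye): dye=2 sulfur=4
After 3 (craft dye): dye=4 sulfur=2
After 4 (gather 5 sulfur): dye=4 sulfur=7
After 5 (craft brick): brick=1 dye=1 sulfur=3
After 6 (gather 2 sulfur): brick=1 dye=1 sulfur=5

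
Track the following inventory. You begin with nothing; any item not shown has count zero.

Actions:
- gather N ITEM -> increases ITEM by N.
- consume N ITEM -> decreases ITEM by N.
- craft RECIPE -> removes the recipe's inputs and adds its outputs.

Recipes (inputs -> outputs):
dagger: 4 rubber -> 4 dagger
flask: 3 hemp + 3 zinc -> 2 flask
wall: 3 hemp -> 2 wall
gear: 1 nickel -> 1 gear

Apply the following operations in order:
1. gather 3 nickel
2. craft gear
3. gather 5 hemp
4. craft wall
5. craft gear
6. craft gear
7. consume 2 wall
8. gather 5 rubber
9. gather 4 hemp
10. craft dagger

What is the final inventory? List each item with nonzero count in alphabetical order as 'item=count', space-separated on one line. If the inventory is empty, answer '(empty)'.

Answer: dagger=4 gear=3 hemp=6 rubber=1

Derivation:
After 1 (gather 3 nickel): nickel=3
After 2 (craft gear): gear=1 nickel=2
After 3 (gather 5 hemp): gear=1 hemp=5 nickel=2
After 4 (craft wall): gear=1 hemp=2 nickel=2 wall=2
After 5 (craft gear): gear=2 hemp=2 nickel=1 wall=2
After 6 (craft gear): gear=3 hemp=2 wall=2
After 7 (consume 2 wall): gear=3 hemp=2
After 8 (gather 5 rubber): gear=3 hemp=2 rubber=5
After 9 (gather 4 hemp): gear=3 hemp=6 rubber=5
After 10 (craft dagger): dagger=4 gear=3 hemp=6 rubber=1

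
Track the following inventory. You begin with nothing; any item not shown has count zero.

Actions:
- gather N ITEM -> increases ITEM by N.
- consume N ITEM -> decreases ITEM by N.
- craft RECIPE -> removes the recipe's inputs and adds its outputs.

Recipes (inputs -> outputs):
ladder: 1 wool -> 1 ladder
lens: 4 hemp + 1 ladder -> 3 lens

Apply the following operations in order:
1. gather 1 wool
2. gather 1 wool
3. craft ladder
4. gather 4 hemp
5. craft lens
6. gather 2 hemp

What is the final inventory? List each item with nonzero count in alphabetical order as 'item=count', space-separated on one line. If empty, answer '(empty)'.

Answer: hemp=2 lens=3 wool=1

Derivation:
After 1 (gather 1 wool): wool=1
After 2 (gather 1 wool): wool=2
After 3 (craft ladder): ladder=1 wool=1
After 4 (gather 4 hemp): hemp=4 ladder=1 wool=1
After 5 (craft lens): lens=3 wool=1
After 6 (gather 2 hemp): hemp=2 lens=3 wool=1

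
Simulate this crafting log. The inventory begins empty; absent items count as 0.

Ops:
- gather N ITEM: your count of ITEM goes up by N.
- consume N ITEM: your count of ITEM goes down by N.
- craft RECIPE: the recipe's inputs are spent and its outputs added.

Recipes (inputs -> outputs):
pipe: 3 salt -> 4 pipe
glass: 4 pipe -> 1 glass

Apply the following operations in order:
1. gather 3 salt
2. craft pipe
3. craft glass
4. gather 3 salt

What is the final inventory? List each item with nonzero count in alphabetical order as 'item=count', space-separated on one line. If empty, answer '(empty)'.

After 1 (gather 3 salt): salt=3
After 2 (craft pipe): pipe=4
After 3 (craft glass): glass=1
After 4 (gather 3 salt): glass=1 salt=3

Answer: glass=1 salt=3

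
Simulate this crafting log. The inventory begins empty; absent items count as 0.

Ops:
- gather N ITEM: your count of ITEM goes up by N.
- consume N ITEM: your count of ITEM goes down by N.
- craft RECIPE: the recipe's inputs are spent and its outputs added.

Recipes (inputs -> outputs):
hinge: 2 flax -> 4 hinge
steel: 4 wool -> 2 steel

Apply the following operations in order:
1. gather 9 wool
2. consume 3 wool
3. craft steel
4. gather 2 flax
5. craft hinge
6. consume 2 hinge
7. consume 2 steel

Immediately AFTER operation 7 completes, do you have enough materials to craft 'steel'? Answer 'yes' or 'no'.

Answer: no

Derivation:
After 1 (gather 9 wool): wool=9
After 2 (consume 3 wool): wool=6
After 3 (craft steel): steel=2 wool=2
After 4 (gather 2 flax): flax=2 steel=2 wool=2
After 5 (craft hinge): hinge=4 steel=2 wool=2
After 6 (consume 2 hinge): hinge=2 steel=2 wool=2
After 7 (consume 2 steel): hinge=2 wool=2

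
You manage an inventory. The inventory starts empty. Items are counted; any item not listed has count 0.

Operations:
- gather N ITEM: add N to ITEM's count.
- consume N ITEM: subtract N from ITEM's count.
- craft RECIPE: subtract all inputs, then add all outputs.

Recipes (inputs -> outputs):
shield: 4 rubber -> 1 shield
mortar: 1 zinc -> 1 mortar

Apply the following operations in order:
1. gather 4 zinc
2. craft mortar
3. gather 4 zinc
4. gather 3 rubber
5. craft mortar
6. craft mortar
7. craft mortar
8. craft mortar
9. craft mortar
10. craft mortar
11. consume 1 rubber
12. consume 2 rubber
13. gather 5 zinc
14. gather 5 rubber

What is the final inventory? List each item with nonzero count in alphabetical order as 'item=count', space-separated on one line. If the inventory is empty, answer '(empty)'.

After 1 (gather 4 zinc): zinc=4
After 2 (craft mortar): mortar=1 zinc=3
After 3 (gather 4 zinc): mortar=1 zinc=7
After 4 (gather 3 rubber): mortar=1 rubber=3 zinc=7
After 5 (craft mortar): mortar=2 rubber=3 zinc=6
After 6 (craft mortar): mortar=3 rubber=3 zinc=5
After 7 (craft mortar): mortar=4 rubber=3 zinc=4
After 8 (craft mortar): mortar=5 rubber=3 zinc=3
After 9 (craft mortar): mortar=6 rubber=3 zinc=2
After 10 (craft mortar): mortar=7 rubber=3 zinc=1
After 11 (consume 1 rubber): mortar=7 rubber=2 zinc=1
After 12 (consume 2 rubber): mortar=7 zinc=1
After 13 (gather 5 zinc): mortar=7 zinc=6
After 14 (gather 5 rubber): mortar=7 rubber=5 zinc=6

Answer: mortar=7 rubber=5 zinc=6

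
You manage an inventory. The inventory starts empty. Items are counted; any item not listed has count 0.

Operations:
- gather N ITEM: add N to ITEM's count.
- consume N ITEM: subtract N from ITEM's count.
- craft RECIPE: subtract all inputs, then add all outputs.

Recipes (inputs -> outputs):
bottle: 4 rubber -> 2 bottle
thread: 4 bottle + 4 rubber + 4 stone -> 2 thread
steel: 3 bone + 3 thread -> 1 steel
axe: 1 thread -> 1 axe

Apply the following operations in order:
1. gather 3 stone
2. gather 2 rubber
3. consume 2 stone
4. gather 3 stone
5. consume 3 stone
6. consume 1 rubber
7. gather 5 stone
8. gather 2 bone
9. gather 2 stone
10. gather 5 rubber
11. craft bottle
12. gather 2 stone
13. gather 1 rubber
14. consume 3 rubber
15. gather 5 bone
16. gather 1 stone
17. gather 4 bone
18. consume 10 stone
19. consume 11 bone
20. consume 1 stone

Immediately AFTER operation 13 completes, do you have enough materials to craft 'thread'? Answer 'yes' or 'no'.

Answer: no

Derivation:
After 1 (gather 3 stone): stone=3
After 2 (gather 2 rubber): rubber=2 stone=3
After 3 (consume 2 stone): rubber=2 stone=1
After 4 (gather 3 stone): rubber=2 stone=4
After 5 (consume 3 stone): rubber=2 stone=1
After 6 (consume 1 rubber): rubber=1 stone=1
After 7 (gather 5 stone): rubber=1 stone=6
After 8 (gather 2 bone): bone=2 rubber=1 stone=6
After 9 (gather 2 stone): bone=2 rubber=1 stone=8
After 10 (gather 5 rubber): bone=2 rubber=6 stone=8
After 11 (craft bottle): bone=2 bottle=2 rubber=2 stone=8
After 12 (gather 2 stone): bone=2 bottle=2 rubber=2 stone=10
After 13 (gather 1 rubber): bone=2 bottle=2 rubber=3 stone=10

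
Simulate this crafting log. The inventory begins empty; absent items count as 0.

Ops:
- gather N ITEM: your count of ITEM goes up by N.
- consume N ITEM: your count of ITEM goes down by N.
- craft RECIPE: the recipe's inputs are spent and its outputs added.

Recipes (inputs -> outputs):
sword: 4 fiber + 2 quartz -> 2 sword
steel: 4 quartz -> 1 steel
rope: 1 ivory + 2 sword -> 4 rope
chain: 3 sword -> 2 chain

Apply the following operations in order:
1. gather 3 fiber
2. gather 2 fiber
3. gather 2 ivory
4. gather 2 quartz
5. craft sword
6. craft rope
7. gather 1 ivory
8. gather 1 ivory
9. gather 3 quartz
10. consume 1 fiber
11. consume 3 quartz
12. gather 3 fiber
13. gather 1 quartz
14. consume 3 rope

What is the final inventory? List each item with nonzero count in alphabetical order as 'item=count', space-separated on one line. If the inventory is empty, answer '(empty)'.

Answer: fiber=3 ivory=3 quartz=1 rope=1

Derivation:
After 1 (gather 3 fiber): fiber=3
After 2 (gather 2 fiber): fiber=5
After 3 (gather 2 ivory): fiber=5 ivory=2
After 4 (gather 2 quartz): fiber=5 ivory=2 quartz=2
After 5 (craft sword): fiber=1 ivory=2 sword=2
After 6 (craft rope): fiber=1 ivory=1 rope=4
After 7 (gather 1 ivory): fiber=1 ivory=2 rope=4
After 8 (gather 1 ivory): fiber=1 ivory=3 rope=4
After 9 (gather 3 quartz): fiber=1 ivory=3 quartz=3 rope=4
After 10 (consume 1 fiber): ivory=3 quartz=3 rope=4
After 11 (consume 3 quartz): ivory=3 rope=4
After 12 (gather 3 fiber): fiber=3 ivory=3 rope=4
After 13 (gather 1 quartz): fiber=3 ivory=3 quartz=1 rope=4
After 14 (consume 3 rope): fiber=3 ivory=3 quartz=1 rope=1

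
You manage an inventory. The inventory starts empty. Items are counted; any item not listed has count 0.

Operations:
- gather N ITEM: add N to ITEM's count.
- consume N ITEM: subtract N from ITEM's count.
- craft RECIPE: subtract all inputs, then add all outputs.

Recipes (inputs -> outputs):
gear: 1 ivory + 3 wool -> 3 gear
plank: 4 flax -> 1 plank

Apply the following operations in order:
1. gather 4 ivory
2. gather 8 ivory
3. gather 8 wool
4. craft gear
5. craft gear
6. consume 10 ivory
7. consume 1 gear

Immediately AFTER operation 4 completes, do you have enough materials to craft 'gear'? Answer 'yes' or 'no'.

Answer: yes

Derivation:
After 1 (gather 4 ivory): ivory=4
After 2 (gather 8 ivory): ivory=12
After 3 (gather 8 wool): ivory=12 wool=8
After 4 (craft gear): gear=3 ivory=11 wool=5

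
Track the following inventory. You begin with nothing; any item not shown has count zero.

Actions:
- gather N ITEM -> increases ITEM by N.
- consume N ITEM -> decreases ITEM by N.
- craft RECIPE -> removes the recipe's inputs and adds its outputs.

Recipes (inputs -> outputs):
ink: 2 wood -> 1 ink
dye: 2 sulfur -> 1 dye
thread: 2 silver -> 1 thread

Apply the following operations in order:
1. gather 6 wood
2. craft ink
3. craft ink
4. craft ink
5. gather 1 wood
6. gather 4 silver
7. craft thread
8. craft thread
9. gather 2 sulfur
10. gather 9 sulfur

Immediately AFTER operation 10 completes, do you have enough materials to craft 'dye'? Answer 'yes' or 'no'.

After 1 (gather 6 wood): wood=6
After 2 (craft ink): ink=1 wood=4
After 3 (craft ink): ink=2 wood=2
After 4 (craft ink): ink=3
After 5 (gather 1 wood): ink=3 wood=1
After 6 (gather 4 silver): ink=3 silver=4 wood=1
After 7 (craft thread): ink=3 silver=2 thread=1 wood=1
After 8 (craft thread): ink=3 thread=2 wood=1
After 9 (gather 2 sulfur): ink=3 sulfur=2 thread=2 wood=1
After 10 (gather 9 sulfur): ink=3 sulfur=11 thread=2 wood=1

Answer: yes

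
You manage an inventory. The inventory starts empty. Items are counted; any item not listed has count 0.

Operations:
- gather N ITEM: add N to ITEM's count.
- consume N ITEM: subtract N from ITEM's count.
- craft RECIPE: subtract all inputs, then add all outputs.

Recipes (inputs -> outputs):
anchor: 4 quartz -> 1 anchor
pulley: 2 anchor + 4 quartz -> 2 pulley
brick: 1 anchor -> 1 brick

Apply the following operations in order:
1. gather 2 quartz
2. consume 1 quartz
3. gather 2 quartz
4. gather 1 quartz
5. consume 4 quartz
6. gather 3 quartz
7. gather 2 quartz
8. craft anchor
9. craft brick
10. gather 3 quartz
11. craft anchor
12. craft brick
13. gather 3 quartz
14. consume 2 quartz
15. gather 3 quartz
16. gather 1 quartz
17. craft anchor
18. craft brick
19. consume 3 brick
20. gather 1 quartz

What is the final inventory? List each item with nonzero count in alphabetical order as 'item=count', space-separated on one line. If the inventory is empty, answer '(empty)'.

After 1 (gather 2 quartz): quartz=2
After 2 (consume 1 quartz): quartz=1
After 3 (gather 2 quartz): quartz=3
After 4 (gather 1 quartz): quartz=4
After 5 (consume 4 quartz): (empty)
After 6 (gather 3 quartz): quartz=3
After 7 (gather 2 quartz): quartz=5
After 8 (craft anchor): anchor=1 quartz=1
After 9 (craft brick): brick=1 quartz=1
After 10 (gather 3 quartz): brick=1 quartz=4
After 11 (craft anchor): anchor=1 brick=1
After 12 (craft brick): brick=2
After 13 (gather 3 quartz): brick=2 quartz=3
After 14 (consume 2 quartz): brick=2 quartz=1
After 15 (gather 3 quartz): brick=2 quartz=4
After 16 (gather 1 quartz): brick=2 quartz=5
After 17 (craft anchor): anchor=1 brick=2 quartz=1
After 18 (craft brick): brick=3 quartz=1
After 19 (consume 3 brick): quartz=1
After 20 (gather 1 quartz): quartz=2

Answer: quartz=2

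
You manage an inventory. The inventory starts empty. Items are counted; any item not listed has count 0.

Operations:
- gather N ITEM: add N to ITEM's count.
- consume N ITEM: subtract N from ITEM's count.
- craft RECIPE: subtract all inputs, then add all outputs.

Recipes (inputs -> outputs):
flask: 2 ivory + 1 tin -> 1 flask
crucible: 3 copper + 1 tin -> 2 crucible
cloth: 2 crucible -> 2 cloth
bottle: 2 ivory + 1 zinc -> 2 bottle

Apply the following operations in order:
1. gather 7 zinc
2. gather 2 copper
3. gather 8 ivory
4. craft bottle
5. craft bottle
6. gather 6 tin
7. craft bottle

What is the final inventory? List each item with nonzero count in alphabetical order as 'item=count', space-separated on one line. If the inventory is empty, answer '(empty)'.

After 1 (gather 7 zinc): zinc=7
After 2 (gather 2 copper): copper=2 zinc=7
After 3 (gather 8 ivory): copper=2 ivory=8 zinc=7
After 4 (craft bottle): bottle=2 copper=2 ivory=6 zinc=6
After 5 (craft bottle): bottle=4 copper=2 ivory=4 zinc=5
After 6 (gather 6 tin): bottle=4 copper=2 ivory=4 tin=6 zinc=5
After 7 (craft bottle): bottle=6 copper=2 ivory=2 tin=6 zinc=4

Answer: bottle=6 copper=2 ivory=2 tin=6 zinc=4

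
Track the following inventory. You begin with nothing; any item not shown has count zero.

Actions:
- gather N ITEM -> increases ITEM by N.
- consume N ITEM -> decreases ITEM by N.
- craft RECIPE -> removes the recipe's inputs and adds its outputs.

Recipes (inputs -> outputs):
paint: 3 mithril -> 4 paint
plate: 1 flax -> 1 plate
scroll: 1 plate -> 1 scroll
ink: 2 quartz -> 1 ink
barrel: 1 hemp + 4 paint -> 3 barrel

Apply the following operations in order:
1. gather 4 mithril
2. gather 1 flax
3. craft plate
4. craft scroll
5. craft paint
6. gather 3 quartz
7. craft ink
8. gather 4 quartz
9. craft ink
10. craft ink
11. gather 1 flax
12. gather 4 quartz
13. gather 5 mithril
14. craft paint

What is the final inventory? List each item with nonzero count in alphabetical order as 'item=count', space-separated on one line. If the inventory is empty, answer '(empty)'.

Answer: flax=1 ink=3 mithril=3 paint=8 quartz=5 scroll=1

Derivation:
After 1 (gather 4 mithril): mithril=4
After 2 (gather 1 flax): flax=1 mithril=4
After 3 (craft plate): mithril=4 plate=1
After 4 (craft scroll): mithril=4 scroll=1
After 5 (craft paint): mithril=1 paint=4 scroll=1
After 6 (gather 3 quartz): mithril=1 paint=4 quartz=3 scroll=1
After 7 (craft ink): ink=1 mithril=1 paint=4 quartz=1 scroll=1
After 8 (gather 4 quartz): ink=1 mithril=1 paint=4 quartz=5 scroll=1
After 9 (craft ink): ink=2 mithril=1 paint=4 quartz=3 scroll=1
After 10 (craft ink): ink=3 mithril=1 paint=4 quartz=1 scroll=1
After 11 (gather 1 flax): flax=1 ink=3 mithril=1 paint=4 quartz=1 scroll=1
After 12 (gather 4 quartz): flax=1 ink=3 mithril=1 paint=4 quartz=5 scroll=1
After 13 (gather 5 mithril): flax=1 ink=3 mithril=6 paint=4 quartz=5 scroll=1
After 14 (craft paint): flax=1 ink=3 mithril=3 paint=8 quartz=5 scroll=1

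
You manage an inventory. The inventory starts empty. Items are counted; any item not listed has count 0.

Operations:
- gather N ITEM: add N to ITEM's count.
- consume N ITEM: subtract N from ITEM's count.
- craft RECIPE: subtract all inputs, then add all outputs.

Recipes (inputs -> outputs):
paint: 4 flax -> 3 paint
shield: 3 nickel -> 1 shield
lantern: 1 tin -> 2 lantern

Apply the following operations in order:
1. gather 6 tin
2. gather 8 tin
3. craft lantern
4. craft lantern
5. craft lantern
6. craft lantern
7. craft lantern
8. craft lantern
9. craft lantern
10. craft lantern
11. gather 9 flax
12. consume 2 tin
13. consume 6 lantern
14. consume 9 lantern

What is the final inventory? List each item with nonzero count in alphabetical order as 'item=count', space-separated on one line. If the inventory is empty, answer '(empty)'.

Answer: flax=9 lantern=1 tin=4

Derivation:
After 1 (gather 6 tin): tin=6
After 2 (gather 8 tin): tin=14
After 3 (craft lantern): lantern=2 tin=13
After 4 (craft lantern): lantern=4 tin=12
After 5 (craft lantern): lantern=6 tin=11
After 6 (craft lantern): lantern=8 tin=10
After 7 (craft lantern): lantern=10 tin=9
After 8 (craft lantern): lantern=12 tin=8
After 9 (craft lantern): lantern=14 tin=7
After 10 (craft lantern): lantern=16 tin=6
After 11 (gather 9 flax): flax=9 lantern=16 tin=6
After 12 (consume 2 tin): flax=9 lantern=16 tin=4
After 13 (consume 6 lantern): flax=9 lantern=10 tin=4
After 14 (consume 9 lantern): flax=9 lantern=1 tin=4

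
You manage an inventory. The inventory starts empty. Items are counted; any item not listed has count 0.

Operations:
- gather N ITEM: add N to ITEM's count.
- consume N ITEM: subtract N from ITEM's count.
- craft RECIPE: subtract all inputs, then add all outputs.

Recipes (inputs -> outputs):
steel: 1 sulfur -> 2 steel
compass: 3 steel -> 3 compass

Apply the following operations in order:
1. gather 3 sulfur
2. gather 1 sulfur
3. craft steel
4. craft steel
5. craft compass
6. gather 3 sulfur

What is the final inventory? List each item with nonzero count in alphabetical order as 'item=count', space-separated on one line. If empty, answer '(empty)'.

Answer: compass=3 steel=1 sulfur=5

Derivation:
After 1 (gather 3 sulfur): sulfur=3
After 2 (gather 1 sulfur): sulfur=4
After 3 (craft steel): steel=2 sulfur=3
After 4 (craft steel): steel=4 sulfur=2
After 5 (craft compass): compass=3 steel=1 sulfur=2
After 6 (gather 3 sulfur): compass=3 steel=1 sulfur=5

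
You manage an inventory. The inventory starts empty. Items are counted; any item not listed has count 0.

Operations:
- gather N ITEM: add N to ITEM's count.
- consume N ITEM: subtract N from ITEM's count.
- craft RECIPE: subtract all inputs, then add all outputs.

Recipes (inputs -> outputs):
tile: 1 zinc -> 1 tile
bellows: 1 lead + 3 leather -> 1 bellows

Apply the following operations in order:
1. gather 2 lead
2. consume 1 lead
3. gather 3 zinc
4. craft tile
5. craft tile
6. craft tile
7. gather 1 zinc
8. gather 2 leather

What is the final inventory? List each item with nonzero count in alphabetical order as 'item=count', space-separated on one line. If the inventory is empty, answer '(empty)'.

Answer: lead=1 leather=2 tile=3 zinc=1

Derivation:
After 1 (gather 2 lead): lead=2
After 2 (consume 1 lead): lead=1
After 3 (gather 3 zinc): lead=1 zinc=3
After 4 (craft tile): lead=1 tile=1 zinc=2
After 5 (craft tile): lead=1 tile=2 zinc=1
After 6 (craft tile): lead=1 tile=3
After 7 (gather 1 zinc): lead=1 tile=3 zinc=1
After 8 (gather 2 leather): lead=1 leather=2 tile=3 zinc=1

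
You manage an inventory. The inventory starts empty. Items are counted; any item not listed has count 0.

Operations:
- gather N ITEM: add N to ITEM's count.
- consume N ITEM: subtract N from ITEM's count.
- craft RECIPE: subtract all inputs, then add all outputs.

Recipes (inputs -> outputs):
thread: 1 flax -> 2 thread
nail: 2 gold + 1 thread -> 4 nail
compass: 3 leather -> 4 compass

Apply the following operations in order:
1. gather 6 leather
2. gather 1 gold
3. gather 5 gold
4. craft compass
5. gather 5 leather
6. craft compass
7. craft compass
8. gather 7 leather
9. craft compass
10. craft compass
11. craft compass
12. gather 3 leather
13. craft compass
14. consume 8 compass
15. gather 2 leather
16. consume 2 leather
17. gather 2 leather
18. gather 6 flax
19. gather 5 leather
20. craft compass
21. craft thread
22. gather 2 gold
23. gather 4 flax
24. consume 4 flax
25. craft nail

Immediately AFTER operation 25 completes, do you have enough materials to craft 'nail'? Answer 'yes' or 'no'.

After 1 (gather 6 leather): leather=6
After 2 (gather 1 gold): gold=1 leather=6
After 3 (gather 5 gold): gold=6 leather=6
After 4 (craft compass): compass=4 gold=6 leather=3
After 5 (gather 5 leather): compass=4 gold=6 leather=8
After 6 (craft compass): compass=8 gold=6 leather=5
After 7 (craft compass): compass=12 gold=6 leather=2
After 8 (gather 7 leather): compass=12 gold=6 leather=9
After 9 (craft compass): compass=16 gold=6 leather=6
After 10 (craft compass): compass=20 gold=6 leather=3
After 11 (craft compass): compass=24 gold=6
After 12 (gather 3 leather): compass=24 gold=6 leather=3
After 13 (craft compass): compass=28 gold=6
After 14 (consume 8 compass): compass=20 gold=6
After 15 (gather 2 leather): compass=20 gold=6 leather=2
After 16 (consume 2 leather): compass=20 gold=6
After 17 (gather 2 leather): compass=20 gold=6 leather=2
After 18 (gather 6 flax): compass=20 flax=6 gold=6 leather=2
After 19 (gather 5 leather): compass=20 flax=6 gold=6 leather=7
After 20 (craft compass): compass=24 flax=6 gold=6 leather=4
After 21 (craft thread): compass=24 flax=5 gold=6 leather=4 thread=2
After 22 (gather 2 gold): compass=24 flax=5 gold=8 leather=4 thread=2
After 23 (gather 4 flax): compass=24 flax=9 gold=8 leather=4 thread=2
After 24 (consume 4 flax): compass=24 flax=5 gold=8 leather=4 thread=2
After 25 (craft nail): compass=24 flax=5 gold=6 leather=4 nail=4 thread=1

Answer: yes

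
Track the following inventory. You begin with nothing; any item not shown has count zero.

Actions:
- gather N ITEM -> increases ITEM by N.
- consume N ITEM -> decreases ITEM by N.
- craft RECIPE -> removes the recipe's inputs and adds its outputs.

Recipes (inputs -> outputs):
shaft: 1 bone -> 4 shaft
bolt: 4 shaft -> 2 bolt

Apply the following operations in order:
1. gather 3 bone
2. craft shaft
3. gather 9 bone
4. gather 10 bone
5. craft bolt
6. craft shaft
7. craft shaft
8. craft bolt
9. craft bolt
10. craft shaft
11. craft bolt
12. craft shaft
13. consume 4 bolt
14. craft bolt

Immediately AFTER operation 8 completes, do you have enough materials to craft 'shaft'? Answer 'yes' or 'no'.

After 1 (gather 3 bone): bone=3
After 2 (craft shaft): bone=2 shaft=4
After 3 (gather 9 bone): bone=11 shaft=4
After 4 (gather 10 bone): bone=21 shaft=4
After 5 (craft bolt): bolt=2 bone=21
After 6 (craft shaft): bolt=2 bone=20 shaft=4
After 7 (craft shaft): bolt=2 bone=19 shaft=8
After 8 (craft bolt): bolt=4 bone=19 shaft=4

Answer: yes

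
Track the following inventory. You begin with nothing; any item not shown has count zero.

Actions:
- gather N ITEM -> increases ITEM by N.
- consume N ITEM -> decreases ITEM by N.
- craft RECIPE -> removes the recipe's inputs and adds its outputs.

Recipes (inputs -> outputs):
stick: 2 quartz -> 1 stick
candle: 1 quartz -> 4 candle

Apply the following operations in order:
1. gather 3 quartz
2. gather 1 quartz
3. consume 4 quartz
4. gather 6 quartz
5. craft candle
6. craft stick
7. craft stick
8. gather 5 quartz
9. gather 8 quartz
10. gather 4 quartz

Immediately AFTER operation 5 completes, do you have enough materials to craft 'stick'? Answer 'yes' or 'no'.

Answer: yes

Derivation:
After 1 (gather 3 quartz): quartz=3
After 2 (gather 1 quartz): quartz=4
After 3 (consume 4 quartz): (empty)
After 4 (gather 6 quartz): quartz=6
After 5 (craft candle): candle=4 quartz=5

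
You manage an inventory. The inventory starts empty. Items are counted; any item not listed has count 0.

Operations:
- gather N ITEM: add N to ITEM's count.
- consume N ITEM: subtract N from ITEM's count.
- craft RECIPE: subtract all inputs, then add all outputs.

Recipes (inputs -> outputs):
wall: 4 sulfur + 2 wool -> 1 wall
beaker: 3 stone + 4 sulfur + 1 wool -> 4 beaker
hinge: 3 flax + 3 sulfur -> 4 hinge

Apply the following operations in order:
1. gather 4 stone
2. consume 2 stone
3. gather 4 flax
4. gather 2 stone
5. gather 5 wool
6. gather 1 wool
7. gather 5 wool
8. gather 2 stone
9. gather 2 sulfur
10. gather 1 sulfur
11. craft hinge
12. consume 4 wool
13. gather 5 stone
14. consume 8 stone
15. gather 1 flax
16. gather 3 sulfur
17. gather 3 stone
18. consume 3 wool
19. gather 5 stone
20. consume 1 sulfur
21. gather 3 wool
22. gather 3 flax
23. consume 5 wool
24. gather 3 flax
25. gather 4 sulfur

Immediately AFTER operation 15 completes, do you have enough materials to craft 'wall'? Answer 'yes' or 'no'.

After 1 (gather 4 stone): stone=4
After 2 (consume 2 stone): stone=2
After 3 (gather 4 flax): flax=4 stone=2
After 4 (gather 2 stone): flax=4 stone=4
After 5 (gather 5 wool): flax=4 stone=4 wool=5
After 6 (gather 1 wool): flax=4 stone=4 wool=6
After 7 (gather 5 wool): flax=4 stone=4 wool=11
After 8 (gather 2 stone): flax=4 stone=6 wool=11
After 9 (gather 2 sulfur): flax=4 stone=6 sulfur=2 wool=11
After 10 (gather 1 sulfur): flax=4 stone=6 sulfur=3 wool=11
After 11 (craft hinge): flax=1 hinge=4 stone=6 wool=11
After 12 (consume 4 wool): flax=1 hinge=4 stone=6 wool=7
After 13 (gather 5 stone): flax=1 hinge=4 stone=11 wool=7
After 14 (consume 8 stone): flax=1 hinge=4 stone=3 wool=7
After 15 (gather 1 flax): flax=2 hinge=4 stone=3 wool=7

Answer: no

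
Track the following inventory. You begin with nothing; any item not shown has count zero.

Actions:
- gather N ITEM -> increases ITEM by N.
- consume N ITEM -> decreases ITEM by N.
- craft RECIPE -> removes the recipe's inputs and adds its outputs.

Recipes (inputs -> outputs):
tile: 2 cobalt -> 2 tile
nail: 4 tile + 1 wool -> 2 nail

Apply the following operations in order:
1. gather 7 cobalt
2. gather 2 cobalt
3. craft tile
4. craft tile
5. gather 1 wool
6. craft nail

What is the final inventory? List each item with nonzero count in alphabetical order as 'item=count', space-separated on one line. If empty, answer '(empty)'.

Answer: cobalt=5 nail=2

Derivation:
After 1 (gather 7 cobalt): cobalt=7
After 2 (gather 2 cobalt): cobalt=9
After 3 (craft tile): cobalt=7 tile=2
After 4 (craft tile): cobalt=5 tile=4
After 5 (gather 1 wool): cobalt=5 tile=4 wool=1
After 6 (craft nail): cobalt=5 nail=2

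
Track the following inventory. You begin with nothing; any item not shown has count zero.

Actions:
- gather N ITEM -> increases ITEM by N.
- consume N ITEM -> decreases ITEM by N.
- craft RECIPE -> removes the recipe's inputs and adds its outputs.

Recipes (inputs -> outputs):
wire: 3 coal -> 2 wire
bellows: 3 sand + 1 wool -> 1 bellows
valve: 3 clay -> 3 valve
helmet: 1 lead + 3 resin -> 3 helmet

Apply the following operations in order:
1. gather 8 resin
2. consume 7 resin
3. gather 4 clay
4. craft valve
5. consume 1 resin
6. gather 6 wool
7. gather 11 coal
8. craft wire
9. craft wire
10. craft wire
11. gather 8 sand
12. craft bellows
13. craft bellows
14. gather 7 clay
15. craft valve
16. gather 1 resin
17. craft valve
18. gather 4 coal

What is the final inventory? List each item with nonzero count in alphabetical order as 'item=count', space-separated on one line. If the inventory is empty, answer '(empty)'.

Answer: bellows=2 clay=2 coal=6 resin=1 sand=2 valve=9 wire=6 wool=4

Derivation:
After 1 (gather 8 resin): resin=8
After 2 (consume 7 resin): resin=1
After 3 (gather 4 clay): clay=4 resin=1
After 4 (craft valve): clay=1 resin=1 valve=3
After 5 (consume 1 resin): clay=1 valve=3
After 6 (gather 6 wool): clay=1 valve=3 wool=6
After 7 (gather 11 coal): clay=1 coal=11 valve=3 wool=6
After 8 (craft wire): clay=1 coal=8 valve=3 wire=2 wool=6
After 9 (craft wire): clay=1 coal=5 valve=3 wire=4 wool=6
After 10 (craft wire): clay=1 coal=2 valve=3 wire=6 wool=6
After 11 (gather 8 sand): clay=1 coal=2 sand=8 valve=3 wire=6 wool=6
After 12 (craft bellows): bellows=1 clay=1 coal=2 sand=5 valve=3 wire=6 wool=5
After 13 (craft bellows): bellows=2 clay=1 coal=2 sand=2 valve=3 wire=6 wool=4
After 14 (gather 7 clay): bellows=2 clay=8 coal=2 sand=2 valve=3 wire=6 wool=4
After 15 (craft valve): bellows=2 clay=5 coal=2 sand=2 valve=6 wire=6 wool=4
After 16 (gather 1 resin): bellows=2 clay=5 coal=2 resin=1 sand=2 valve=6 wire=6 wool=4
After 17 (craft valve): bellows=2 clay=2 coal=2 resin=1 sand=2 valve=9 wire=6 wool=4
After 18 (gather 4 coal): bellows=2 clay=2 coal=6 resin=1 sand=2 valve=9 wire=6 wool=4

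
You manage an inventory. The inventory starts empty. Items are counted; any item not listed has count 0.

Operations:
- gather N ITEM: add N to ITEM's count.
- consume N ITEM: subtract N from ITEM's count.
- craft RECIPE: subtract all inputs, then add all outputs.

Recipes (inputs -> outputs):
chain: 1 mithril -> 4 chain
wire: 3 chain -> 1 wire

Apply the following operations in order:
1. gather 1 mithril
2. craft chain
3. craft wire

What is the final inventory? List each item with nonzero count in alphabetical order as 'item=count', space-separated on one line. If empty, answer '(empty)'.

After 1 (gather 1 mithril): mithril=1
After 2 (craft chain): chain=4
After 3 (craft wire): chain=1 wire=1

Answer: chain=1 wire=1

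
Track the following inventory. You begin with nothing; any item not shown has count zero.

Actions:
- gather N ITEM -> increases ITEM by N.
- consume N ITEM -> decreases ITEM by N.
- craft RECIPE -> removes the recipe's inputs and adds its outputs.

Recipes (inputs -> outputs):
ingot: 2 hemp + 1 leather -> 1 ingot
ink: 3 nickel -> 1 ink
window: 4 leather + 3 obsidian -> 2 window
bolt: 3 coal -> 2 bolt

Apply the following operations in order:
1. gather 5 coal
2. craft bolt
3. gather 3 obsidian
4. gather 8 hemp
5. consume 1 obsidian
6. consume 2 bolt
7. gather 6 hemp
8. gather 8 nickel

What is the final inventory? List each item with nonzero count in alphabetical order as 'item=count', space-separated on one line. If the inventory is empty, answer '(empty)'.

After 1 (gather 5 coal): coal=5
After 2 (craft bolt): bolt=2 coal=2
After 3 (gather 3 obsidian): bolt=2 coal=2 obsidian=3
After 4 (gather 8 hemp): bolt=2 coal=2 hemp=8 obsidian=3
After 5 (consume 1 obsidian): bolt=2 coal=2 hemp=8 obsidian=2
After 6 (consume 2 bolt): coal=2 hemp=8 obsidian=2
After 7 (gather 6 hemp): coal=2 hemp=14 obsidian=2
After 8 (gather 8 nickel): coal=2 hemp=14 nickel=8 obsidian=2

Answer: coal=2 hemp=14 nickel=8 obsidian=2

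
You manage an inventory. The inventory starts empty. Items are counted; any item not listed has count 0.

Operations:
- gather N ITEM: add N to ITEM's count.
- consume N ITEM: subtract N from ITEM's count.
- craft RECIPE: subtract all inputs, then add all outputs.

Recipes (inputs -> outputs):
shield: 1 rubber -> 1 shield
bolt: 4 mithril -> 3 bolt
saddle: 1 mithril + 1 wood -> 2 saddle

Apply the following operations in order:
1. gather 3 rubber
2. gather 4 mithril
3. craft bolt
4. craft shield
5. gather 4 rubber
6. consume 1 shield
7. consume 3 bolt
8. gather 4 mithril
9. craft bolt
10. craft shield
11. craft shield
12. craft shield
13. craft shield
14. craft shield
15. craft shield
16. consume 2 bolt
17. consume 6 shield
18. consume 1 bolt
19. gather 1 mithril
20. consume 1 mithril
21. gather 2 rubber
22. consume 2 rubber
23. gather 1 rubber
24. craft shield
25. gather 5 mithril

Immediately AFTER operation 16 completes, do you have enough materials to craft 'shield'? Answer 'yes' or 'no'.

Answer: no

Derivation:
After 1 (gather 3 rubber): rubber=3
After 2 (gather 4 mithril): mithril=4 rubber=3
After 3 (craft bolt): bolt=3 rubber=3
After 4 (craft shield): bolt=3 rubber=2 shield=1
After 5 (gather 4 rubber): bolt=3 rubber=6 shield=1
After 6 (consume 1 shield): bolt=3 rubber=6
After 7 (consume 3 bolt): rubber=6
After 8 (gather 4 mithril): mithril=4 rubber=6
After 9 (craft bolt): bolt=3 rubber=6
After 10 (craft shield): bolt=3 rubber=5 shield=1
After 11 (craft shield): bolt=3 rubber=4 shield=2
After 12 (craft shield): bolt=3 rubber=3 shield=3
After 13 (craft shield): bolt=3 rubber=2 shield=4
After 14 (craft shield): bolt=3 rubber=1 shield=5
After 15 (craft shield): bolt=3 shield=6
After 16 (consume 2 bolt): bolt=1 shield=6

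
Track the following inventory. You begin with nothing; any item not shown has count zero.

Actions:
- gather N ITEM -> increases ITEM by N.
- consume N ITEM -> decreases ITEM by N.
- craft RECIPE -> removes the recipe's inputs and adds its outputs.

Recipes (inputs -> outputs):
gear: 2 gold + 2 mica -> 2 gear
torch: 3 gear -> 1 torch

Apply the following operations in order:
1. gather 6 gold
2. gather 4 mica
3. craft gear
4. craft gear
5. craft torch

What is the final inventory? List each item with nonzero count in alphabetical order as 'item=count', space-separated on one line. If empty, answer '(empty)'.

Answer: gear=1 gold=2 torch=1

Derivation:
After 1 (gather 6 gold): gold=6
After 2 (gather 4 mica): gold=6 mica=4
After 3 (craft gear): gear=2 gold=4 mica=2
After 4 (craft gear): gear=4 gold=2
After 5 (craft torch): gear=1 gold=2 torch=1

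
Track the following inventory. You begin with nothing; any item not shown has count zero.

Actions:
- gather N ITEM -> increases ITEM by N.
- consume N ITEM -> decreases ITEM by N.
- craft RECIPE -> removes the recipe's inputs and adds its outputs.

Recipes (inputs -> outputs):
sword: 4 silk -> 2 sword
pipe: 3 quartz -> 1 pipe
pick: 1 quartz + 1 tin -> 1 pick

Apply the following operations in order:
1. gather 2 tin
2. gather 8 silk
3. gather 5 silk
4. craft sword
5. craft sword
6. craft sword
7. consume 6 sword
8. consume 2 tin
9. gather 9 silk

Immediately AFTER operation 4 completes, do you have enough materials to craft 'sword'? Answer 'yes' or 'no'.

Answer: yes

Derivation:
After 1 (gather 2 tin): tin=2
After 2 (gather 8 silk): silk=8 tin=2
After 3 (gather 5 silk): silk=13 tin=2
After 4 (craft sword): silk=9 sword=2 tin=2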